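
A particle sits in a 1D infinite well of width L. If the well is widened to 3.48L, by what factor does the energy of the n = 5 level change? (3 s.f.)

0.0826

E_n ∝ 1/L², so the energy scales by 1/3.48² = 0.0826.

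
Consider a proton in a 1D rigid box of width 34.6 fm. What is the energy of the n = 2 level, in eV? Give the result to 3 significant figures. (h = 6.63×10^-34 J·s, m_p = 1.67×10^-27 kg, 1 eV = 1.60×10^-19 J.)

E_2 = 6.87×10^5 eV

For an infinite well E_n = n²h²/(8m_pL²), so E_1 = h²/(8m_pL²) = (6.63×10^-34)²/(8·1.67×10^-27·(3.46×10^-14 m)²) = 2.748×10^-14 J.
Then E_2 = 2²·E_1 = 4·2.748×10^-14 J = 1.099×10^-13 J.
Converting, E_2 = 1.099×10^-13 J / (1.60×10^-19 J/eV) = 6.87×10^5 eV.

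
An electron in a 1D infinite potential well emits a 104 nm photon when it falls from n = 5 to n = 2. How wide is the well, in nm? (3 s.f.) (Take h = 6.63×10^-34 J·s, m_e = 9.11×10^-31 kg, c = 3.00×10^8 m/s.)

L = 0.814 nm

The photon carries ΔE = hc/λ = 6.63×10^-34·3.00×10^8/1.04×10^-7 m = 1.912×10^-18 J.
Since ΔE = (5² − 2²)E_1, E_1 = 9.105×10^-20 J, and L = h/√(8m_eE_1) = 8.14×10^-10 m = 0.814 nm.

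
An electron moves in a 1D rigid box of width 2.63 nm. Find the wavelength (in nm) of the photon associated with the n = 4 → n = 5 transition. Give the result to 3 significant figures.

E_1 = h²/(8m_eL²) = 8.710×10^-21 J, so ΔE = (5² − 4²)E_1 = 7.839×10^-20 J.
λ = hc/ΔE = (6.626×10^-34·2.998×10^8)/7.839×10^-20 = 2.53×10^-6 m = 2.53×10^3 nm.

λ = 2.53×10^3 nm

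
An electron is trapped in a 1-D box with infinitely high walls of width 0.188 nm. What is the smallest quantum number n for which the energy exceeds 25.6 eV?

E_1 = h²/(8m_eL²) = 1.705×10^-18 J = 10.64 eV.
Need n² > 25.6/10.64 = 2.406, i.e. n > 1.551.
The smallest integer satisfying this is n = 2.

n = 2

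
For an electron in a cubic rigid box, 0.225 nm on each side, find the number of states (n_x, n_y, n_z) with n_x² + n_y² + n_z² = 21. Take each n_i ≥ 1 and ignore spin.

The level has n_x² + n_y² + n_z² = 21. The ordered positive-integer solutions are (1, 2, 4), (1, 4, 2), (2, 1, 4), (2, 4, 1), (4, 1, 2), (4, 2, 1).
That gives 6 states.

degeneracy = 6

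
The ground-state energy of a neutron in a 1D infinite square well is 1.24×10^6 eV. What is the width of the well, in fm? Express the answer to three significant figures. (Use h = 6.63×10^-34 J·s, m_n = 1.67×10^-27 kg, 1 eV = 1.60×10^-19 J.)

L = 12.9 fm

From E_n = n²h²/(8m_nL²), L = n·h/√(8m_nE_n).
E_1 = 1.24×10^6 eV = 1.984×10^-13 J, so L = 1·6.63×10^-34/√(8·1.67×10^-27·1.984×10^-13) = 1.29×10^-14 m = 12.9 fm.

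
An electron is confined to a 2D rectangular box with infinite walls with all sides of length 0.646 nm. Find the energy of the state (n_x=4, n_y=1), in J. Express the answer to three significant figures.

E = 2.45×10^-18 J

For a 2D rectangular well E = (h²/8m_e)·Σ n_i²/L_i² = (6.626×10^-34)²/(8·9.109×10^-31) · [4²/(0.646 nm)² + 1²/(0.646 nm)²].
Evaluating gives E = 2.45×10^-18 J.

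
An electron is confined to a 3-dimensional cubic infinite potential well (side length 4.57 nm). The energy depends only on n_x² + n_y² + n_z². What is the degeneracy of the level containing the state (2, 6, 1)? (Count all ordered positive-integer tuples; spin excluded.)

The level has n_x² + n_y² + n_z² = 41. The ordered positive-integer solutions are (1, 2, 6), (1, 6, 2), (2, 1, 6), (2, 6, 1), (3, 4, 4), (4, 3, 4), (4, 4, 3), (6, 1, 2), (6, 2, 1).
That gives 9 states.

degeneracy = 9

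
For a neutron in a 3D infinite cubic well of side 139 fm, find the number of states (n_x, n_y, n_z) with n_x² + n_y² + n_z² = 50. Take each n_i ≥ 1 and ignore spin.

The level has n_x² + n_y² + n_z² = 50. The ordered positive-integer solutions are (3, 4, 5), (3, 5, 4), (4, 3, 5), (4, 5, 3), (5, 3, 4), (5, 4, 3).
That gives 6 states.

degeneracy = 6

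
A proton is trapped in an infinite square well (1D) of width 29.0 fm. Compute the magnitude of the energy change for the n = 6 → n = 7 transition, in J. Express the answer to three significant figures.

E_1 = h²/(8m_pL²) = 3.901×10^-14 J.
|ΔE| = |6² − 7²|·E_1 = 13·3.901×10^-14 J = 5.07×10^-13 J.

|ΔE| = 5.07×10^-13 J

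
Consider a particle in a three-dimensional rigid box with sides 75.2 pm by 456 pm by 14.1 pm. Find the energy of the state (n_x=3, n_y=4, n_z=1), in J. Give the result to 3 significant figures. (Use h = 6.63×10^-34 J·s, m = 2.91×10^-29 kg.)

E = 1.26×10^-17 J

For a 3D rectangular well E = (h²/8m)·Σ n_i²/L_i² = (6.63×10^-34)²/(8·2.91×10^-29) · [3²/(75.2 pm)² + 4²/(456 pm)² + 1²/(14.1 pm)²].
Evaluating gives E = 1.26×10^-17 J.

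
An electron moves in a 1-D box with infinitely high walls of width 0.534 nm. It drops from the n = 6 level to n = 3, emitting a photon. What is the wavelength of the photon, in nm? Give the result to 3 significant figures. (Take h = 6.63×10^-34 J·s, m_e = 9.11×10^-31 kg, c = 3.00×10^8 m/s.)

E_1 = h²/(8m_eL²) = 2.115×10^-19 J, so ΔE = (6² − 3²)E_1 = 5.710×10^-18 J.
λ = hc/ΔE = (6.63×10^-34·3.00×10^8)/5.710×10^-18 = 3.48×10^-8 m = 34.8 nm.

λ = 34.8 nm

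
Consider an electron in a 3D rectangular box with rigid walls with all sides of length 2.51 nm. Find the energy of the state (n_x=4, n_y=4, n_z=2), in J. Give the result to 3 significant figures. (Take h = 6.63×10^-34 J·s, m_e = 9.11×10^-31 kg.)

E = 3.45×10^-19 J

For a 3D rectangular well E = (h²/8m_e)·Σ n_i²/L_i² = (6.63×10^-34)²/(8·9.11×10^-31) · [4²/(2.51 nm)² + 4²/(2.51 nm)² + 2²/(2.51 nm)²].
Evaluating gives E = 3.45×10^-19 J.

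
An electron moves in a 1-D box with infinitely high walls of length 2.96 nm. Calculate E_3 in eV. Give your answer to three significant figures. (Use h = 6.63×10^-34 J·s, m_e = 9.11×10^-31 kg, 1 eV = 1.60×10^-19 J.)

For an infinite well E_n = n²h²/(8m_eL²), so E_1 = h²/(8m_eL²) = (6.63×10^-34)²/(8·9.11×10^-31·(2.96×10^-9 m)²) = 6.884×10^-21 J.
Then E_3 = 3²·E_1 = 9·6.884×10^-21 J = 6.196×10^-20 J.
Converting, E_3 = 6.196×10^-20 J / (1.60×10^-19 J/eV) = 0.387 eV.

E_3 = 0.387 eV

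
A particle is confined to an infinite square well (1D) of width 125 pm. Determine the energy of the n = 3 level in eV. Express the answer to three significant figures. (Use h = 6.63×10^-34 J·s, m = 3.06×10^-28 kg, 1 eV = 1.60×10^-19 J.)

E_3 = 0.646 eV

For an infinite well E_n = n²h²/(8mL²), so E_1 = h²/(8mL²) = (6.63×10^-34)²/(8·3.06×10^-28·(1.25×10^-10 m)²) = 1.149×10^-20 J.
Then E_3 = 3²·E_1 = 9·1.149×10^-20 J = 1.034×10^-19 J.
Converting, E_3 = 1.034×10^-19 J / (1.60×10^-19 J/eV) = 0.646 eV.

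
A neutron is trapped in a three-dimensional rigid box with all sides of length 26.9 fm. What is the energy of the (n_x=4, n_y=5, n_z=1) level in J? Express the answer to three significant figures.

E = 1.90×10^-12 J

For a 3D rectangular well E = (h²/8m_n)·Σ n_i²/L_i² = (6.626×10^-34)²/(8·1.675×10^-27) · [4²/(26.9 fm)² + 5²/(26.9 fm)² + 1²/(26.9 fm)²].
Evaluating gives E = 1.90×10^-12 J.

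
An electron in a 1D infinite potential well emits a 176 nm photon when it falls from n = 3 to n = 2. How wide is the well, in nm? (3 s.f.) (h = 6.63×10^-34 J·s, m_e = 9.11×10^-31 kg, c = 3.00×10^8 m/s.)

The photon carries ΔE = hc/λ = 6.63×10^-34·3.00×10^8/1.76×10^-7 m = 1.130×10^-18 J.
Since ΔE = (3² − 2²)E_1, E_1 = 2.260×10^-19 J, and L = h/√(8m_eE_1) = 5.17×10^-10 m = 0.517 nm.

L = 0.517 nm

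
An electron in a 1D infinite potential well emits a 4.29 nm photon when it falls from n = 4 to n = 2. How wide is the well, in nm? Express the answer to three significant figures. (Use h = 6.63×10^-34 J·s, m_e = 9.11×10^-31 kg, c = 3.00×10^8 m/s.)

The photon carries ΔE = hc/λ = 6.63×10^-34·3.00×10^8/4.29×10^-9 m = 4.636×10^-17 J.
Since ΔE = (4² − 2²)E_1, E_1 = 3.863×10^-18 J, and L = h/√(8m_eE_1) = 1.25×10^-10 m = 0.125 nm.

L = 0.125 nm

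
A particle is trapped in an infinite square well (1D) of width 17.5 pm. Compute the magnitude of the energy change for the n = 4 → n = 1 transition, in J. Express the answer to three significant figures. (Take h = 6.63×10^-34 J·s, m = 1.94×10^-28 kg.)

E_1 = h²/(8mL²) = 9.248×10^-19 J.
|ΔE| = |4² − 1²|·E_1 = 15·9.248×10^-19 J = 1.39×10^-17 J.

|ΔE| = 1.39×10^-17 J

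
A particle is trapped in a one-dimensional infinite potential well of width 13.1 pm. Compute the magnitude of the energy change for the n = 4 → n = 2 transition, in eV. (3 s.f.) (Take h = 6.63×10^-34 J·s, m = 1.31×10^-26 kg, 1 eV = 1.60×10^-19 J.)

|ΔE| = 1.83 eV

E_1 = h²/(8mL²) = 2.444×10^-20 J.
|ΔE| = |4² − 2²|·E_1 = 12·2.444×10^-20 J = 2.933×10^-19 J = 1.83 eV.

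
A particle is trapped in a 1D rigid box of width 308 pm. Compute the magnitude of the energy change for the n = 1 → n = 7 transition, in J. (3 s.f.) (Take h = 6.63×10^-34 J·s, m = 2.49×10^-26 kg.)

E_1 = h²/(8mL²) = 2.326×10^-23 J.
|ΔE| = |1² − 7²|·E_1 = 48·2.326×10^-23 J = 1.12×10^-21 J.

|ΔE| = 1.12×10^-21 J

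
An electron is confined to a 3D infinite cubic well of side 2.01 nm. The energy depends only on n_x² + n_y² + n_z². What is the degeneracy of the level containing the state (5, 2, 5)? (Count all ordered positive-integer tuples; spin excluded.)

The level has n_x² + n_y² + n_z² = 54. The ordered positive-integer solutions are (1, 2, 7), (1, 7, 2), (2, 1, 7), (2, 5, 5), (2, 7, 1), (3, 3, 6), (3, 6, 3), (5, 2, 5), (5, 5, 2), (6, 3, 3), (7, 1, 2), (7, 2, 1).
That gives 12 states.

degeneracy = 12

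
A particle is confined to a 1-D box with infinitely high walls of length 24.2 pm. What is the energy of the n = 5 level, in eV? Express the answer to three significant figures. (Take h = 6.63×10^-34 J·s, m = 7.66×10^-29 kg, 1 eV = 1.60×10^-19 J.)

For an infinite well E_n = n²h²/(8mL²), so E_1 = h²/(8mL²) = (6.63×10^-34)²/(8·7.66×10^-29·(2.42×10^-11 m)²) = 1.225×10^-18 J.
Then E_5 = 5²·E_1 = 25·1.225×10^-18 J = 3.062×10^-17 J.
Converting, E_5 = 3.062×10^-17 J / (1.60×10^-19 J/eV) = 191 eV.

E_5 = 191 eV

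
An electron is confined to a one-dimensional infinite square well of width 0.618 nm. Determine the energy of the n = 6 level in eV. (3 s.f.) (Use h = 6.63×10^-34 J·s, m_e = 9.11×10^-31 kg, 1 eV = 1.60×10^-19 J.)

E_6 = 35.5 eV

For an infinite well E_n = n²h²/(8m_eL²), so E_1 = h²/(8m_eL²) = (6.63×10^-34)²/(8·9.11×10^-31·(6.18×10^-10 m)²) = 1.579×10^-19 J.
Then E_6 = 6²·E_1 = 36·1.579×10^-19 J = 5.684×10^-18 J.
Converting, E_6 = 5.684×10^-18 J / (1.60×10^-19 J/eV) = 35.5 eV.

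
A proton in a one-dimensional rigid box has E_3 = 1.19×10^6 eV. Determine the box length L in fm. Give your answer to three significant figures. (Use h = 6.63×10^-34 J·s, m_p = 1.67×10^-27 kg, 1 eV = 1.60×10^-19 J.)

From E_n = n²h²/(8m_pL²), L = n·h/√(8m_pE_n).
E_3 = 1.19×10^6 eV = 1.904×10^-13 J, so L = 3·6.63×10^-34/√(8·1.67×10^-27·1.904×10^-13) = 3.94×10^-14 m = 39.4 fm.

L = 39.4 fm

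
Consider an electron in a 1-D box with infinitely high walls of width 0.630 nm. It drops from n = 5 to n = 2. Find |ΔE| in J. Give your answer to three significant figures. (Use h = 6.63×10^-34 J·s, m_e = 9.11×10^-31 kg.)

|ΔE| = 3.19×10^-18 J

E_1 = h²/(8m_eL²) = 1.520×10^-19 J.
|ΔE| = |5² − 2²|·E_1 = 21·1.520×10^-19 J = 3.19×10^-18 J.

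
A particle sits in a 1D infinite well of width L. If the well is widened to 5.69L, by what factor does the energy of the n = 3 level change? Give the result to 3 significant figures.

E_n ∝ 1/L², so the energy scales by 1/5.69² = 0.0309.

0.0309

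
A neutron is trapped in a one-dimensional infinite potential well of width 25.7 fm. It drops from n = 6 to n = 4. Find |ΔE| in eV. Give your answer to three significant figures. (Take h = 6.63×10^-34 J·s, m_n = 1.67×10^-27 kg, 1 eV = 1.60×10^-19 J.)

E_1 = h²/(8m_nL²) = 4.981×10^-14 J.
|ΔE| = |6² − 4²|·E_1 = 20·4.981×10^-14 J = 9.962×10^-13 J = 6.23×10^6 eV.

|ΔE| = 6.23×10^6 eV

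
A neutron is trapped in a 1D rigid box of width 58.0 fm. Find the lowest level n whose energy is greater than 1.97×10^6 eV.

E_1 = h²/(8m_nL²) = 9.740×10^-15 J = 6.080×10^4 eV.
Need n² > 1.97×10^6/6.080×10^4 = 32.40, i.e. n > 5.692.
The smallest integer satisfying this is n = 6.

n = 6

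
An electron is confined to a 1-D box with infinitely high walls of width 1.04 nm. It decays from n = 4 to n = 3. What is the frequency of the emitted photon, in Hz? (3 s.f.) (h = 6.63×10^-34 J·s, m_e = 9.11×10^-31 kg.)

f = 5.89×10^14 Hz

E_1 = h²/(8m_eL²) = 5.576×10^-20 J and ΔE = (4² − 3²)E_1 = 3.903×10^-19 J.
f = ΔE/h = 3.903×10^-19/6.63×10^-34 = 5.89×10^14 Hz.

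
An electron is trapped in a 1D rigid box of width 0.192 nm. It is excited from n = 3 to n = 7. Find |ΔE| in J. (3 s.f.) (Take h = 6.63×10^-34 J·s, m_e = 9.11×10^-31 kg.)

E_1 = h²/(8m_eL²) = 1.636×10^-18 J.
|ΔE| = |3² − 7²|·E_1 = 40·1.636×10^-18 J = 6.54×10^-17 J.

|ΔE| = 6.54×10^-17 J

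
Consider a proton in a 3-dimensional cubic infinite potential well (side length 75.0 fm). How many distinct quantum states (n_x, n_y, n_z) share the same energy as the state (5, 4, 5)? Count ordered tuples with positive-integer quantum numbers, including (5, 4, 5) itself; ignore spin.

The level has n_x² + n_y² + n_z² = 66. The ordered positive-integer solutions are (1, 1, 8), (1, 4, 7), (1, 7, 4), (1, 8, 1), (4, 1, 7), (4, 5, 5), (4, 7, 1), (5, 4, 5), (5, 5, 4), (7, 1, 4), (7, 4, 1), (8, 1, 1).
That gives 12 states.

degeneracy = 12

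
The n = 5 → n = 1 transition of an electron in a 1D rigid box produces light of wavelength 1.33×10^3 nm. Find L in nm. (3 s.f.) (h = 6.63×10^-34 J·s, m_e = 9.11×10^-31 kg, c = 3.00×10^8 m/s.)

The photon carries ΔE = hc/λ = 6.63×10^-34·3.00×10^8/1.33×10^-6 m = 1.495×10^-19 J.
Since ΔE = (5² − 1²)E_1, E_1 = 6.229×10^-21 J, and L = h/√(8m_eE_1) = 3.11×10^-9 m = 3.11 nm.

L = 3.11 nm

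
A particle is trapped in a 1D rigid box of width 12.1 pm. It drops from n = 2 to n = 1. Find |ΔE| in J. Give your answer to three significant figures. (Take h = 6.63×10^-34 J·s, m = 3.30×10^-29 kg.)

E_1 = h²/(8mL²) = 1.137×10^-17 J.
|ΔE| = |2² − 1²|·E_1 = 3·1.137×10^-17 J = 3.41×10^-17 J.

|ΔE| = 3.41×10^-17 J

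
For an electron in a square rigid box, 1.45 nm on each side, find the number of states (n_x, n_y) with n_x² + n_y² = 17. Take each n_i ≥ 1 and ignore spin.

degeneracy = 2

The level has n_x² + n_y² = 17. The ordered positive-integer solutions are (1, 4), (4, 1).
That gives 2 states.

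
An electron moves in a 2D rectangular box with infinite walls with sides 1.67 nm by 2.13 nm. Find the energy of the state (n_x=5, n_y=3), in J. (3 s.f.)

For a 2D rectangular well E = (h²/8m_e)·Σ n_i²/L_i² = (6.626×10^-34)²/(8·9.109×10^-31) · [5²/(1.67 nm)² + 3²/(2.13 nm)²].
Evaluating gives E = 6.60×10^-19 J.

E = 6.60×10^-19 J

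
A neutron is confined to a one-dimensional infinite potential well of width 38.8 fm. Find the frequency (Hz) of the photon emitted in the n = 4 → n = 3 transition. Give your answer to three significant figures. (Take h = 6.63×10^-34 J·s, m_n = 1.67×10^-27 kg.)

E_1 = h²/(8m_nL²) = 2.186×10^-14 J and ΔE = (4² − 3²)E_1 = 1.530×10^-13 J.
f = ΔE/h = 1.530×10^-13/6.63×10^-34 = 2.31×10^20 Hz.

f = 2.31×10^20 Hz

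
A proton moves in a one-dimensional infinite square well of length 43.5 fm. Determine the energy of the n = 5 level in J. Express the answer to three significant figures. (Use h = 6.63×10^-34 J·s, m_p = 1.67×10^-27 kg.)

For an infinite well E_n = n²h²/(8m_pL²), so E_1 = h²/(8m_pL²) = (6.63×10^-34)²/(8·1.67×10^-27·(4.35×10^-14 m)²) = 1.739×10^-14 J.
Then E_5 = 5²·E_1 = 25·1.739×10^-14 J = 4.35×10^-13 J.

E_5 = 4.35×10^-13 J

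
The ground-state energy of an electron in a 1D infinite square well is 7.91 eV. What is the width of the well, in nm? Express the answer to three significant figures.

From E_n = n²h²/(8m_eL²), L = n·h/√(8m_eE_n).
E_1 = 7.91 eV = 1.267×10^-18 J, so L = 1·6.626×10^-34/√(8·9.109×10^-31·1.267×10^-18) = 2.18×10^-10 m = 0.218 nm.

L = 0.218 nm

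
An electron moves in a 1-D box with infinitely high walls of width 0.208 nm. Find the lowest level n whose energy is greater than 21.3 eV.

E_1 = h²/(8m_eL²) = 1.393×10^-18 J = 8.695 eV.
Need n² > 21.3/8.695 = 2.450, i.e. n > 1.565.
The smallest integer satisfying this is n = 2.

n = 2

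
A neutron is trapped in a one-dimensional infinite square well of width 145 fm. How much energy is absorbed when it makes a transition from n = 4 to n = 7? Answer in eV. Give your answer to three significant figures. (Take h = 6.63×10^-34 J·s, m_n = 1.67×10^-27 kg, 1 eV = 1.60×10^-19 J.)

|ΔE| = 3.23×10^5 eV

E_1 = h²/(8m_nL²) = 1.565×10^-15 J.
|ΔE| = |4² − 7²|·E_1 = 33·1.565×10^-15 J = 5.164×10^-14 J = 3.23×10^5 eV.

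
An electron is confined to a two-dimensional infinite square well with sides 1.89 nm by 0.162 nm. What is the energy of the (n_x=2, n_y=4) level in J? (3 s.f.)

For a 2D rectangular well E = (h²/8m_e)·Σ n_i²/L_i² = (6.626×10^-34)²/(8·9.109×10^-31) · [2²/(1.89 nm)² + 4²/(0.162 nm)²].
Evaluating gives E = 3.68×10^-17 J.

E = 3.68×10^-17 J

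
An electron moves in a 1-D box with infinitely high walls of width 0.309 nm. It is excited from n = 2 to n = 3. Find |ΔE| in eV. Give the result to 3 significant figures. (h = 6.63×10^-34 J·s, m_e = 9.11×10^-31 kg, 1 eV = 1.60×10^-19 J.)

|ΔE| = 19.7 eV

E_1 = h²/(8m_eL²) = 6.317×10^-19 J.
|ΔE| = |2² − 3²|·E_1 = 5·6.317×10^-19 J = 3.158×10^-18 J = 19.7 eV.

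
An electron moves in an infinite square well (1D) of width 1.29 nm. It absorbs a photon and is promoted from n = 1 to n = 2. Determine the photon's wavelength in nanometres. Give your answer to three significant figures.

E_1 = h²/(8m_eL²) = 3.620×10^-20 J, so ΔE = (2² − 1²)E_1 = 1.086×10^-19 J.
λ = hc/ΔE = (6.626×10^-34·2.998×10^8)/1.086×10^-19 = 1.83×10^-6 m = 1.83×10^3 nm.

λ = 1.83×10^3 nm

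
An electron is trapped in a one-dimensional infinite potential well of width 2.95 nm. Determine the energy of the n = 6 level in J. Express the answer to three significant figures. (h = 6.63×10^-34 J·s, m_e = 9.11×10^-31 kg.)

E_6 = 2.50×10^-19 J

For an infinite well E_n = n²h²/(8m_eL²), so E_1 = h²/(8m_eL²) = (6.63×10^-34)²/(8·9.11×10^-31·(2.95×10^-9 m)²) = 6.931×10^-21 J.
Then E_6 = 6²·E_1 = 36·6.931×10^-21 J = 2.50×10^-19 J.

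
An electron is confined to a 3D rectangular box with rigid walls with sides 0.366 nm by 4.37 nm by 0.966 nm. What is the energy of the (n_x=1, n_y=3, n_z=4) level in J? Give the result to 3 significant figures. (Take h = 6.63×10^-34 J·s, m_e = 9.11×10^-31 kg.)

For a 3D rectangular well E = (h²/8m_e)·Σ n_i²/L_i² = (6.63×10^-34)²/(8·9.11×10^-31) · [1²/(0.366 nm)² + 3²/(4.37 nm)² + 4²/(0.966 nm)²].
Evaluating gives E = 1.51×10^-18 J.

E = 1.51×10^-18 J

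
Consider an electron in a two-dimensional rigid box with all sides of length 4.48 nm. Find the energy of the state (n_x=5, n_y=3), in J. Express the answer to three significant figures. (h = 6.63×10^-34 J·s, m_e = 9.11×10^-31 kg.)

For a 2D rectangular well E = (h²/8m_e)·Σ n_i²/L_i² = (6.63×10^-34)²/(8·9.11×10^-31) · [5²/(4.48 nm)² + 3²/(4.48 nm)²].
Evaluating gives E = 1.02×10^-19 J.

E = 1.02×10^-19 J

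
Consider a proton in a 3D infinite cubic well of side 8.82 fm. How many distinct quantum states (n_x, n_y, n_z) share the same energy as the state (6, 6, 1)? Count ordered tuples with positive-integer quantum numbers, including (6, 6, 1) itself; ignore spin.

The level has n_x² + n_y² + n_z² = 73. The ordered positive-integer solutions are (1, 6, 6), (6, 1, 6), (6, 6, 1).
That gives 3 states.

degeneracy = 3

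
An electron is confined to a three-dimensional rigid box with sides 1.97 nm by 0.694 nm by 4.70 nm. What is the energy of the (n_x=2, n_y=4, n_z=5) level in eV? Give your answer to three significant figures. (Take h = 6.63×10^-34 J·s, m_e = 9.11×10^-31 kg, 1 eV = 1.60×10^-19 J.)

E = 13.3 eV

For a 3D rectangular well E = (h²/8m_e)·Σ n_i²/L_i² = (6.63×10^-34)²/(8·9.11×10^-31) · [2²/(1.97 nm)² + 4²/(0.694 nm)² + 5²/(4.70 nm)²].
Evaluating gives E = 2.134×10^-18 J = 13.3 eV.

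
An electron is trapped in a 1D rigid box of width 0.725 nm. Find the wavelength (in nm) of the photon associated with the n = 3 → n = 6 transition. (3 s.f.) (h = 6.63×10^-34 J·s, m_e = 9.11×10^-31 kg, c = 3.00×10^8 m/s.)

E_1 = h²/(8m_eL²) = 1.147×10^-19 J, so ΔE = (6² − 3²)E_1 = 3.097×10^-18 J.
λ = hc/ΔE = (6.63×10^-34·3.00×10^8)/3.097×10^-18 = 6.42×10^-8 m = 64.2 nm.

λ = 64.2 nm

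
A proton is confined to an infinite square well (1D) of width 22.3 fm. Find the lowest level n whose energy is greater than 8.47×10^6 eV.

n = 5

E_1 = h²/(8m_pL²) = 6.596×10^-14 J = 4.117×10^5 eV.
Need n² > 8.47×10^6/4.117×10^5 = 20.57, i.e. n > 4.535.
The smallest integer satisfying this is n = 5.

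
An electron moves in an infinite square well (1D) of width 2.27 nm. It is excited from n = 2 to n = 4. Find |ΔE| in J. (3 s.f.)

|ΔE| = 1.40×10^-19 J

E_1 = h²/(8m_eL²) = 1.169×10^-20 J.
|ΔE| = |2² − 4²|·E_1 = 12·1.169×10^-20 J = 1.40×10^-19 J.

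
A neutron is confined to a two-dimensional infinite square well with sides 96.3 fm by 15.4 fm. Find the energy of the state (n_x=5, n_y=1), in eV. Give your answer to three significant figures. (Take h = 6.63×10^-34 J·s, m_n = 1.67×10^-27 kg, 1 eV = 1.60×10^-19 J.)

E = 1.42×10^6 eV

For a 2D rectangular well E = (h²/8m_n)·Σ n_i²/L_i² = (6.63×10^-34)²/(8·1.67×10^-27) · [5²/(96.3 fm)² + 1²/(15.4 fm)²].
Evaluating gives E = 2.274×10^-13 J = 1.42×10^6 eV.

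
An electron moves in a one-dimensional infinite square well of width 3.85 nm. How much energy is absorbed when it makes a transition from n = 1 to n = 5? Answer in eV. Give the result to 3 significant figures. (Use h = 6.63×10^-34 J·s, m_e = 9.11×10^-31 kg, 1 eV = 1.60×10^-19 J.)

|ΔE| = 0.610 eV

E_1 = h²/(8m_eL²) = 4.069×10^-21 J.
|ΔE| = |1² − 5²|·E_1 = 24·4.069×10^-21 J = 9.766×10^-20 J = 0.610 eV.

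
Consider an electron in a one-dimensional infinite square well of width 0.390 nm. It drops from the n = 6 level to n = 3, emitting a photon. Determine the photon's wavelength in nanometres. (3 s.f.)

λ = 18.6 nm

E_1 = h²/(8m_eL²) = 3.961×10^-19 J, so ΔE = (6² − 3²)E_1 = 1.069×10^-17 J.
λ = hc/ΔE = (6.626×10^-34·2.998×10^8)/1.069×10^-17 = 1.86×10^-8 m = 18.6 nm.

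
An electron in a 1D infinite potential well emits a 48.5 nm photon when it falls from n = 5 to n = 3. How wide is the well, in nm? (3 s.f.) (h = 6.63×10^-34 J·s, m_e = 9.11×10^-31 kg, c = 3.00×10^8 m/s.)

L = 0.485 nm

The photon carries ΔE = hc/λ = 6.63×10^-34·3.00×10^8/4.85×10^-8 m = 4.101×10^-18 J.
Since ΔE = (5² − 3²)E_1, E_1 = 2.563×10^-19 J, and L = h/√(8m_eE_1) = 4.85×10^-10 m = 0.485 nm.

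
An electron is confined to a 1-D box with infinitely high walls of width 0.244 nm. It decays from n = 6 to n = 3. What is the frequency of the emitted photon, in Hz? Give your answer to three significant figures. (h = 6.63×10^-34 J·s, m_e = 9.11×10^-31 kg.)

f = 4.13×10^16 Hz

E_1 = h²/(8m_eL²) = 1.013×10^-18 J and ΔE = (6² − 3²)E_1 = 2.735×10^-17 J.
f = ΔE/h = 2.735×10^-17/6.63×10^-34 = 4.13×10^16 Hz.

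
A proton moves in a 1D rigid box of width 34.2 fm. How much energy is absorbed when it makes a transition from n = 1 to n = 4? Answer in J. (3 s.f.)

E_1 = h²/(8m_pL²) = 2.805×10^-14 J.
|ΔE| = |1² − 4²|·E_1 = 15·2.805×10^-14 J = 4.21×10^-13 J.

|ΔE| = 4.21×10^-13 J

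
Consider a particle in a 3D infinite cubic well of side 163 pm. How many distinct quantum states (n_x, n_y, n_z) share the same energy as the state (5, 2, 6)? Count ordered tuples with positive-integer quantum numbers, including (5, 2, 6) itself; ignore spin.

The level has n_x² + n_y² + n_z² = 65. The ordered positive-integer solutions are (2, 5, 6), (2, 6, 5), (5, 2, 6), (5, 6, 2), (6, 2, 5), (6, 5, 2).
That gives 6 states.

degeneracy = 6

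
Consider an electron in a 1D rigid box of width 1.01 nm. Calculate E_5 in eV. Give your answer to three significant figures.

For an infinite well E_n = n²h²/(8m_eL²), so E_1 = h²/(8m_eL²) = (6.626×10^-34)²/(8·9.109×10^-31·(1.01×10^-9 m)²) = 5.906×10^-20 J.
Then E_5 = 5²·E_1 = 25·5.906×10^-20 J = 1.477×10^-18 J.
Converting, E_5 = 1.477×10^-18 J / (1.602×10^-19 J/eV) = 9.22 eV.

E_5 = 9.22 eV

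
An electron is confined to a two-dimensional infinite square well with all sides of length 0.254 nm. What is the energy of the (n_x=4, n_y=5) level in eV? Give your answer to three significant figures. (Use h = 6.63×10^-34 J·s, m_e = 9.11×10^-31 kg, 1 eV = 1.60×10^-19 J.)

For a 2D rectangular well E = (h²/8m_e)·Σ n_i²/L_i² = (6.63×10^-34)²/(8·9.11×10^-31) · [4²/(0.254 nm)² + 5²/(0.254 nm)²].
Evaluating gives E = 3.833×10^-17 J = 240 eV.

E = 240 eV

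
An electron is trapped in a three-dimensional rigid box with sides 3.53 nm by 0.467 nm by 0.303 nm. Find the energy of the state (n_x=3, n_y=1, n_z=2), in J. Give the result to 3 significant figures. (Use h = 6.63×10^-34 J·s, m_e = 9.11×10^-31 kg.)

E = 2.95×10^-18 J

For a 3D rectangular well E = (h²/8m_e)·Σ n_i²/L_i² = (6.63×10^-34)²/(8·9.11×10^-31) · [3²/(3.53 nm)² + 1²/(0.467 nm)² + 2²/(0.303 nm)²].
Evaluating gives E = 2.95×10^-18 J.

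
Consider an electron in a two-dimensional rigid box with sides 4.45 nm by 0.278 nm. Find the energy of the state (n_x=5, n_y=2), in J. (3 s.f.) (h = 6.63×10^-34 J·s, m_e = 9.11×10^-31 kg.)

For a 2D rectangular well E = (h²/8m_e)·Σ n_i²/L_i² = (6.63×10^-34)²/(8·9.11×10^-31) · [5²/(4.45 nm)² + 2²/(0.278 nm)²].
Evaluating gives E = 3.20×10^-18 J.

E = 3.20×10^-18 J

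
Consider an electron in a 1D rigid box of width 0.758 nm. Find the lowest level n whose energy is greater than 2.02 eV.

n = 2

E_1 = h²/(8m_eL²) = 1.049×10^-19 J = 0.6548 eV.
Need n² > 2.02/0.6548 = 3.085, i.e. n > 1.756.
The smallest integer satisfying this is n = 2.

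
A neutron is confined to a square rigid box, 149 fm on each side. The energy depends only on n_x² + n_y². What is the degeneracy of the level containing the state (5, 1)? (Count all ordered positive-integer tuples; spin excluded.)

degeneracy = 2

The level has n_x² + n_y² = 26. The ordered positive-integer solutions are (1, 5), (5, 1).
That gives 2 states.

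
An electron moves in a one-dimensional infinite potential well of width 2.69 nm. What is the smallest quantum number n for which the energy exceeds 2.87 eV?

E_1 = h²/(8m_eL²) = 8.326×10^-21 J = 0.05197 eV.
Need n² > 2.87/0.05197 = 55.22, i.e. n > 7.431.
The smallest integer satisfying this is n = 8.

n = 8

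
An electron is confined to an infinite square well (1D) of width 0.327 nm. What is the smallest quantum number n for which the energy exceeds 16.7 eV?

E_1 = h²/(8m_eL²) = 5.634×10^-19 J = 3.517 eV.
Need n² > 16.7/3.517 = 4.748, i.e. n > 2.179.
The smallest integer satisfying this is n = 3.

n = 3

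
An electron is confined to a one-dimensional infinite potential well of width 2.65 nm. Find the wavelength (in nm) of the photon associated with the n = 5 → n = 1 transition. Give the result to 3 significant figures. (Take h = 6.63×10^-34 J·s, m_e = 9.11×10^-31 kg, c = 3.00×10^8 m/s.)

E_1 = h²/(8m_eL²) = 8.589×10^-21 J, so ΔE = (5² − 1²)E_1 = 2.061×10^-19 J.
λ = hc/ΔE = (6.63×10^-34·3.00×10^8)/2.061×10^-19 = 9.65×10^-7 m = 965 nm.

λ = 965 nm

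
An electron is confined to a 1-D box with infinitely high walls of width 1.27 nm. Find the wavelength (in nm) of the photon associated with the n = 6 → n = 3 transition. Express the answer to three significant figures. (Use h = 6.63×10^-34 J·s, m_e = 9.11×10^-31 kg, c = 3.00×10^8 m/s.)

E_1 = h²/(8m_eL²) = 3.739×10^-20 J, so ΔE = (6² − 3²)E_1 = 1.010×10^-18 J.
λ = hc/ΔE = (6.63×10^-34·3.00×10^8)/1.010×10^-18 = 1.97×10^-7 m = 197 nm.

λ = 197 nm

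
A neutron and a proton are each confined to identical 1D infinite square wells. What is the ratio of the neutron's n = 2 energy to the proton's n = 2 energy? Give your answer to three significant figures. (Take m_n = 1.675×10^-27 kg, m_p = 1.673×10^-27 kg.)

0.999

E_n ∝ 1/m at fixed n and L, so the ratio is m_p/m_n = 1.673×10^-27/1.675×10^-27 = 0.999.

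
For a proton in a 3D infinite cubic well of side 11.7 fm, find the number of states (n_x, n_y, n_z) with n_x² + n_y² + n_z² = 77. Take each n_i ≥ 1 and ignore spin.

degeneracy = 12

The level has n_x² + n_y² + n_z² = 77. The ordered positive-integer solutions are (2, 3, 8), (2, 8, 3), (3, 2, 8), (3, 8, 2), (4, 5, 6), (4, 6, 5), (5, 4, 6), (5, 6, 4), (6, 4, 5), (6, 5, 4), (8, 2, 3), (8, 3, 2).
That gives 12 states.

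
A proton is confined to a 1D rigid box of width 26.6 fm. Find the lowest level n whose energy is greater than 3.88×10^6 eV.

E_1 = h²/(8m_pL²) = 4.636×10^-14 J = 2.894×10^5 eV.
Need n² > 3.88×10^6/2.894×10^5 = 13.41, i.e. n > 3.662.
The smallest integer satisfying this is n = 4.

n = 4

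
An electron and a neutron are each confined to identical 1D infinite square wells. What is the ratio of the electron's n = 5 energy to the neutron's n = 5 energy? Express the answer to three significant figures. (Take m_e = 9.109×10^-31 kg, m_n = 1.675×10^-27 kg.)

1.84×10^3

E_n ∝ 1/m at fixed n and L, so the ratio is m_n/m_e = 1.675×10^-27/9.109×10^-31 = 1.84×10^3.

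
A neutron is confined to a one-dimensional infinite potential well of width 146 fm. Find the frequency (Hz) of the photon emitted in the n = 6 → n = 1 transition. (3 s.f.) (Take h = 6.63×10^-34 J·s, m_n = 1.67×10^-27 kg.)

E_1 = h²/(8m_nL²) = 1.544×10^-15 J and ΔE = (6² − 1²)E_1 = 5.404×10^-14 J.
f = ΔE/h = 5.404×10^-14/6.63×10^-34 = 8.15×10^19 Hz.

f = 8.15×10^19 Hz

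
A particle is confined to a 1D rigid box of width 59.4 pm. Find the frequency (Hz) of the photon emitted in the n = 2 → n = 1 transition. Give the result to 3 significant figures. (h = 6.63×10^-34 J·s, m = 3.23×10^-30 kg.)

f = 2.18×10^16 Hz

E_1 = h²/(8mL²) = 4.821×10^-18 J and ΔE = (2² − 1²)E_1 = 1.446×10^-17 J.
f = ΔE/h = 1.446×10^-17/6.63×10^-34 = 2.18×10^16 Hz.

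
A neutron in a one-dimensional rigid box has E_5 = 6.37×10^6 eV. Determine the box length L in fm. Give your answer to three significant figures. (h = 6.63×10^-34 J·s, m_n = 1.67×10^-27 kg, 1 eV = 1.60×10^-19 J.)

From E_n = n²h²/(8m_nL²), L = n·h/√(8m_nE_n).
E_5 = 6.37×10^6 eV = 1.019×10^-12 J, so L = 5·6.63×10^-34/√(8·1.67×10^-27·1.019×10^-12) = 2.84×10^-14 m = 28.4 fm.

L = 28.4 fm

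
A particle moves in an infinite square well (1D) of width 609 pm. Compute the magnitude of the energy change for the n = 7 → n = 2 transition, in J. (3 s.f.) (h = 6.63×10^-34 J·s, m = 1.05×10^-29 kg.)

|ΔE| = 6.35×10^-19 J

E_1 = h²/(8mL²) = 1.411×10^-20 J.
|ΔE| = |7² − 2²|·E_1 = 45·1.411×10^-20 J = 6.35×10^-19 J.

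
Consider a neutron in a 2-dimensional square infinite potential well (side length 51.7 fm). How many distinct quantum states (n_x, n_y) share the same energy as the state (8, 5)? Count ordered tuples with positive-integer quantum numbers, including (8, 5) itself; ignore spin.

The level has n_x² + n_y² = 89. The ordered positive-integer solutions are (5, 8), (8, 5).
That gives 2 states.

degeneracy = 2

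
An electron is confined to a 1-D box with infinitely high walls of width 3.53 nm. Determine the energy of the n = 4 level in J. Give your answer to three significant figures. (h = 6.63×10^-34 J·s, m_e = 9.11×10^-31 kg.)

E_4 = 7.74×10^-20 J

For an infinite well E_n = n²h²/(8m_eL²), so E_1 = h²/(8m_eL²) = (6.63×10^-34)²/(8·9.11×10^-31·(3.53×10^-9 m)²) = 4.840×10^-21 J.
Then E_4 = 4²·E_1 = 16·4.840×10^-21 J = 7.74×10^-20 J.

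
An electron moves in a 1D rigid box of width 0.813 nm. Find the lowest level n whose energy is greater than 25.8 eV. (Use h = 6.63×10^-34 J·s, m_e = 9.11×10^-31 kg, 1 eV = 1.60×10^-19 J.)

E_1 = h²/(8m_eL²) = 9.125×10^-20 J = 0.5703 eV.
Need n² > 25.8/0.5703 = 45.24, i.e. n > 6.726.
The smallest integer satisfying this is n = 7.

n = 7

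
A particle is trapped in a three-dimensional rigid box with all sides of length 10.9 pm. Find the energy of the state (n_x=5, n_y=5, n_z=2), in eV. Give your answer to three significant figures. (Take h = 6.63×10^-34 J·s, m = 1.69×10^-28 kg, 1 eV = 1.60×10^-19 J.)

E = 924 eV

For a 3D rectangular well E = (h²/8m)·Σ n_i²/L_i² = (6.63×10^-34)²/(8·1.69×10^-28) · [5²/(10.9 pm)² + 5²/(10.9 pm)² + 2²/(10.9 pm)²].
Evaluating gives E = 1.478×10^-16 J = 924 eV.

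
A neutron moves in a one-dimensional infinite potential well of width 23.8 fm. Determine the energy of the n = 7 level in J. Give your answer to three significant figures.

For an infinite well E_n = n²h²/(8m_nL²), so E_1 = h²/(8m_nL²) = (6.626×10^-34)²/(8·1.675×10^-27·(2.38×10^-14 m)²) = 5.784×10^-14 J.
Then E_7 = 7²·E_1 = 49·5.784×10^-14 J = 2.83×10^-12 J.

E_7 = 2.83×10^-12 J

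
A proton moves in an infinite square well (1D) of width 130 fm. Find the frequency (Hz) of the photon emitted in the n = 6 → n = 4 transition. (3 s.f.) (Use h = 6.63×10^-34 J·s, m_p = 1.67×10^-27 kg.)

f = 5.87×10^19 Hz

E_1 = h²/(8m_pL²) = 1.947×10^-15 J and ΔE = (6² − 4²)E_1 = 3.894×10^-14 J.
f = ΔE/h = 3.894×10^-14/6.63×10^-34 = 5.87×10^19 Hz.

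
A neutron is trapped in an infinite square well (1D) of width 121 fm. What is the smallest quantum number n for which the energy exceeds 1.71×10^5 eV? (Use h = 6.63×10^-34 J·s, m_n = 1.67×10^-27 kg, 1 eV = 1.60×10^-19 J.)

n = 4

E_1 = h²/(8m_nL²) = 2.247×10^-15 J = 1.404×10^4 eV.
Need n² > 1.71×10^5/1.404×10^4 = 12.18, i.e. n > 3.490.
The smallest integer satisfying this is n = 4.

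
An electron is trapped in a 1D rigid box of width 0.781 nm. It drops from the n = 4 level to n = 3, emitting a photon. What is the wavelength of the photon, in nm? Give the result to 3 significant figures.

λ = 287 nm

E_1 = h²/(8m_eL²) = 9.877×10^-20 J, so ΔE = (4² − 3²)E_1 = 6.914×10^-19 J.
λ = hc/ΔE = (6.626×10^-34·2.998×10^8)/6.914×10^-19 = 2.87×10^-7 m = 287 nm.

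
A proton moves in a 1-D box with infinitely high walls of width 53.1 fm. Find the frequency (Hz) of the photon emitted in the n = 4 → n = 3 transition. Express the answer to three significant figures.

f = 1.23×10^20 Hz

E_1 = h²/(8m_pL²) = 1.163×10^-14 J and ΔE = (4² − 3²)E_1 = 8.141×10^-14 J.
f = ΔE/h = 8.141×10^-14/6.626×10^-34 = 1.23×10^20 Hz.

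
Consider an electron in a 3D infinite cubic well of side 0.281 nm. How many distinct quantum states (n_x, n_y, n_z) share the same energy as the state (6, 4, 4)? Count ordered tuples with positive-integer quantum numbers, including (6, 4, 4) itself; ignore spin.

degeneracy = 3

The level has n_x² + n_y² + n_z² = 68. The ordered positive-integer solutions are (4, 4, 6), (4, 6, 4), (6, 4, 4).
That gives 3 states.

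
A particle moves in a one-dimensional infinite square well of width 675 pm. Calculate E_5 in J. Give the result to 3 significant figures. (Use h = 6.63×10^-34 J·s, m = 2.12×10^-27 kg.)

For an infinite well E_n = n²h²/(8mL²), so E_1 = h²/(8mL²) = (6.63×10^-34)²/(8·2.12×10^-27·(6.75×10^-10 m)²) = 5.688×10^-23 J.
Then E_5 = 5²·E_1 = 25·5.688×10^-23 J = 1.42×10^-21 J.

E_5 = 1.42×10^-21 J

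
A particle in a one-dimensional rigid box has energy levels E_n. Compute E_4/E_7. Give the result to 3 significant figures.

0.327

E_n ∝ n², so E_4/E_7 = 4²/7² = 16/49 = 0.327.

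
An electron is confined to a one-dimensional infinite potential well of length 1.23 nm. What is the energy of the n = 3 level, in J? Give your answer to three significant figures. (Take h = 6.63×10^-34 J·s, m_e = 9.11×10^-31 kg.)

E_3 = 3.59×10^-19 J

For an infinite well E_n = n²h²/(8m_eL²), so E_1 = h²/(8m_eL²) = (6.63×10^-34)²/(8·9.11×10^-31·(1.23×10^-9 m)²) = 3.987×10^-20 J.
Then E_3 = 3²·E_1 = 9·3.987×10^-20 J = 3.59×10^-19 J.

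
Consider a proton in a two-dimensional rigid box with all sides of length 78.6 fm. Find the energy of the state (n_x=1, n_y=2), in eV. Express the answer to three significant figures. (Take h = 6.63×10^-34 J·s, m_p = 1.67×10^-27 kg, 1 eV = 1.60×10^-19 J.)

E = 1.66×10^5 eV

For a 2D rectangular well E = (h²/8m_p)·Σ n_i²/L_i² = (6.63×10^-34)²/(8·1.67×10^-27) · [1²/(78.6 fm)² + 2²/(78.6 fm)²].
Evaluating gives E = 2.663×10^-14 J = 1.66×10^5 eV.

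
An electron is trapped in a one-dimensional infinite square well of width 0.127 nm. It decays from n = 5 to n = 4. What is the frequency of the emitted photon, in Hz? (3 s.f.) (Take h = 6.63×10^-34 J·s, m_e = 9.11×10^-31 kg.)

E_1 = h²/(8m_eL²) = 3.739×10^-18 J and ΔE = (5² − 4²)E_1 = 3.365×10^-17 J.
f = ΔE/h = 3.365×10^-17/6.63×10^-34 = 5.08×10^16 Hz.

f = 5.08×10^16 Hz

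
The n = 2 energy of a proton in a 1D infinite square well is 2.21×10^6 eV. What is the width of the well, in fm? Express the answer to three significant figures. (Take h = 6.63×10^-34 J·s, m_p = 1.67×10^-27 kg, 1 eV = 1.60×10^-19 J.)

L = 19.3 fm

From E_n = n²h²/(8m_pL²), L = n·h/√(8m_pE_n).
E_2 = 2.21×10^6 eV = 3.536×10^-13 J, so L = 2·6.63×10^-34/√(8·1.67×10^-27·3.536×10^-13) = 1.93×10^-14 m = 19.3 fm.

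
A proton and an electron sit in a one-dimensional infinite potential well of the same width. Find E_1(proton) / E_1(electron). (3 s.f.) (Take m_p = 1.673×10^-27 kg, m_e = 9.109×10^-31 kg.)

E_n ∝ 1/m at fixed n and L, so the ratio is m_e/m_p = 9.109×10^-31/1.673×10^-27 = 5.44×10^-4.

5.44×10^-4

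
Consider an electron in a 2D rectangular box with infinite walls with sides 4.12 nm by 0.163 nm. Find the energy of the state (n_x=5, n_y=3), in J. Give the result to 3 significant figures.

For a 2D rectangular well E = (h²/8m_e)·Σ n_i²/L_i² = (6.626×10^-34)²/(8·9.109×10^-31) · [5²/(4.12 nm)² + 3²/(0.163 nm)²].
Evaluating gives E = 2.05×10^-17 J.

E = 2.05×10^-17 J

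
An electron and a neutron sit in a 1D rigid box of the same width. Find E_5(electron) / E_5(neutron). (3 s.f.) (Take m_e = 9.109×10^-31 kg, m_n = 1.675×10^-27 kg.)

E_n ∝ 1/m at fixed n and L, so the ratio is m_n/m_e = 1.675×10^-27/9.109×10^-31 = 1.84×10^3.

1.84×10^3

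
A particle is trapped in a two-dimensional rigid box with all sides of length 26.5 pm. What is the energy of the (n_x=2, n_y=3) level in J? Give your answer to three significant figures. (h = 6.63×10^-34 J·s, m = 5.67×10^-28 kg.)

E = 1.79×10^-18 J

For a 2D rectangular well E = (h²/8m)·Σ n_i²/L_i² = (6.63×10^-34)²/(8·5.67×10^-28) · [2²/(26.5 pm)² + 3²/(26.5 pm)²].
Evaluating gives E = 1.79×10^-18 J.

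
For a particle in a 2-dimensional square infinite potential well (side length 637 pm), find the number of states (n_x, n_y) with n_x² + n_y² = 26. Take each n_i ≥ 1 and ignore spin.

The level has n_x² + n_y² = 26. The ordered positive-integer solutions are (1, 5), (5, 1).
That gives 2 states.

degeneracy = 2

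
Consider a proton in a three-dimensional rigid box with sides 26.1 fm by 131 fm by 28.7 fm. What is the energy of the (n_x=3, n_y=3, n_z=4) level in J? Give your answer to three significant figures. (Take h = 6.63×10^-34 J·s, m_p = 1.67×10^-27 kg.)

For a 3D rectangular well E = (h²/8m_p)·Σ n_i²/L_i² = (6.63×10^-34)²/(8·1.67×10^-27) · [3²/(26.1 fm)² + 3²/(131 fm)² + 4²/(28.7 fm)²].
Evaluating gives E = 1.09×10^-12 J.

E = 1.09×10^-12 J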